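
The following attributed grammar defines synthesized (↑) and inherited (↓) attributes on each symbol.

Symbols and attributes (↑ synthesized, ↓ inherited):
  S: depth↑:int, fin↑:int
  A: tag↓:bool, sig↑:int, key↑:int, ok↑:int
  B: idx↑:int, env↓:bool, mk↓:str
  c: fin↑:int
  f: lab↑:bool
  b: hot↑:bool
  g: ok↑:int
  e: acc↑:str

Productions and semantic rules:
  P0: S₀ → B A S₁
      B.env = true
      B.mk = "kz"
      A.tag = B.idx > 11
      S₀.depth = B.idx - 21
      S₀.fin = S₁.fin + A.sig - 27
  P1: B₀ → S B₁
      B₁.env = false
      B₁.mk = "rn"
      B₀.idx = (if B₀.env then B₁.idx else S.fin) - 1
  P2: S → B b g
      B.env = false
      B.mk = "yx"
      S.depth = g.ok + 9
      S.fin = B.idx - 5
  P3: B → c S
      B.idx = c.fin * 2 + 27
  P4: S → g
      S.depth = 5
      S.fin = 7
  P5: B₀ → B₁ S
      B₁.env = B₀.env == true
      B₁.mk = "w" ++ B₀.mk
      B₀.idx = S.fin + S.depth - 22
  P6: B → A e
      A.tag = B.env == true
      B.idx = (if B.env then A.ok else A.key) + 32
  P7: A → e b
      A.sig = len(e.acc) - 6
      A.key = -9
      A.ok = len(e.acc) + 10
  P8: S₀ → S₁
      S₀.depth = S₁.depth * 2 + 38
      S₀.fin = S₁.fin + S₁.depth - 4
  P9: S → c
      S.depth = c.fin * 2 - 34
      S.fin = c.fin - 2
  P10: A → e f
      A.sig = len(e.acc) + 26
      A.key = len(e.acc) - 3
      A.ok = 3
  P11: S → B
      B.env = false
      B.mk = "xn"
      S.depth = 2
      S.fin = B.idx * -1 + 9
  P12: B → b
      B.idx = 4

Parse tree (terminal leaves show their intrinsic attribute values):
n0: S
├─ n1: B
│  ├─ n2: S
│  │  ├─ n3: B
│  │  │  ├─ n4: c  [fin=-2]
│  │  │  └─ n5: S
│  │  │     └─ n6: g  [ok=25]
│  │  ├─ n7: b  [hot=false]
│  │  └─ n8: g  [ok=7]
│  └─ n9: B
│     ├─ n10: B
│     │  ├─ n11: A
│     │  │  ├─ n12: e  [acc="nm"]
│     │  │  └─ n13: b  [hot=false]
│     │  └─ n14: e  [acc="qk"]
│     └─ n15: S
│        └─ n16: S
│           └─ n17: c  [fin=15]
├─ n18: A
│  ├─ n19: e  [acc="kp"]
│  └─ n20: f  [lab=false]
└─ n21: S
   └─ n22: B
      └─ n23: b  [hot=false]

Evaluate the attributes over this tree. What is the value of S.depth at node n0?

1. n1.env = true  [true]
2. n1.mk = "kz"  ["kz"]
3. n3.env = false  [false]
4. n3.mk = "yx"  ["yx"]
5. n4.fin = -2  [terminal]
6. n6.ok = 25  [terminal]
7. n5.depth = 5  [5]
8. n5.fin = 7  [7]
9. n3.idx = 23  [c.fin * 2 + 27]
10. n7.hot = false  [terminal]
11. n8.ok = 7  [terminal]
12. n2.depth = 16  [g.ok + 9]
13. n2.fin = 18  [B.idx - 5]
14. n9.env = false  [false]
15. n9.mk = "rn"  ["rn"]
16. n10.env = false  [B₀.env == true]
17. n10.mk = "wrn"  ["w" ++ B₀.mk]
18. n11.tag = false  [B.env == true]
19. n12.acc = "nm"  [terminal]
20. n13.hot = false  [terminal]
21. n11.sig = -4  [len(e.acc) - 6]
22. n11.key = -9  [-9]
23. n11.ok = 12  [len(e.acc) + 10]
24. n14.acc = "qk"  [terminal]
25. n10.idx = 23  [(if B.env then A.ok else A.key) + 32]
26. n17.fin = 15  [terminal]
27. n16.depth = -4  [c.fin * 2 - 34]
28. n16.fin = 13  [c.fin - 2]
29. n15.depth = 30  [S₁.depth * 2 + 38]
30. n15.fin = 5  [S₁.fin + S₁.depth - 4]
31. n9.idx = 13  [S.fin + S.depth - 22]
32. n1.idx = 12  [(if B₀.env then B₁.idx else S.fin) - 1]
33. n18.tag = true  [B.idx > 11]
34. n19.acc = "kp"  [terminal]
35. n20.lab = false  [terminal]
36. n18.sig = 28  [len(e.acc) + 26]
37. n18.key = -1  [len(e.acc) - 3]
38. n18.ok = 3  [3]
39. n22.env = false  [false]
40. n22.mk = "xn"  ["xn"]
41. n23.hot = false  [terminal]
42. n22.idx = 4  [4]
43. n21.depth = 2  [2]
44. n21.fin = 5  [B.idx * -1 + 9]
45. n0.depth = -9  [B.idx - 21]
46. n0.fin = 6  [S₁.fin + A.sig - 27]

-9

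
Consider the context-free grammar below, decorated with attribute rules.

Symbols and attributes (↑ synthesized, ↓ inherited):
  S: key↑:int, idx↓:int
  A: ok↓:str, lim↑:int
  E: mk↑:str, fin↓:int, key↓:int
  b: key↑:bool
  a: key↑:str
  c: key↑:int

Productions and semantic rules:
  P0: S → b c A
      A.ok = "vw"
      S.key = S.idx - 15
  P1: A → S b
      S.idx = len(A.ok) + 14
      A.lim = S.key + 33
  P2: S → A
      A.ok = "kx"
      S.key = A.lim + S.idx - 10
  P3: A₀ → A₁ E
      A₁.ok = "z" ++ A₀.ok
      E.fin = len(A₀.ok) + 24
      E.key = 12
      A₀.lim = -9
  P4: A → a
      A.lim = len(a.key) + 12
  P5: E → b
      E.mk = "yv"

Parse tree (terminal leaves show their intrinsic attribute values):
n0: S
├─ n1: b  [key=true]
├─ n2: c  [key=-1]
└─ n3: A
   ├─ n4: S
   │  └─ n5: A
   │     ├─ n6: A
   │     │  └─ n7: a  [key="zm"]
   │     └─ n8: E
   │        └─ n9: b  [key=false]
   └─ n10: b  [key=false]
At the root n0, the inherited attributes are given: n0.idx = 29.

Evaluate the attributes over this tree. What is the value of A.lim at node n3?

30

1. n0.idx = 29  [given at root]
2. n1.key = true  [terminal]
3. n2.key = -1  [terminal]
4. n3.ok = "vw"  ["vw"]
5. n4.idx = 16  [len(A.ok) + 14]
6. n5.ok = "kx"  ["kx"]
7. n6.ok = "zkx"  ["z" ++ A₀.ok]
8. n7.key = "zm"  [terminal]
9. n6.lim = 14  [len(a.key) + 12]
10. n8.fin = 26  [len(A₀.ok) + 24]
11. n8.key = 12  [12]
12. n9.key = false  [terminal]
13. n8.mk = "yv"  ["yv"]
14. n5.lim = -9  [-9]
15. n4.key = -3  [A.lim + S.idx - 10]
16. n10.key = false  [terminal]
17. n3.lim = 30  [S.key + 33]
18. n0.key = 14  [S.idx - 15]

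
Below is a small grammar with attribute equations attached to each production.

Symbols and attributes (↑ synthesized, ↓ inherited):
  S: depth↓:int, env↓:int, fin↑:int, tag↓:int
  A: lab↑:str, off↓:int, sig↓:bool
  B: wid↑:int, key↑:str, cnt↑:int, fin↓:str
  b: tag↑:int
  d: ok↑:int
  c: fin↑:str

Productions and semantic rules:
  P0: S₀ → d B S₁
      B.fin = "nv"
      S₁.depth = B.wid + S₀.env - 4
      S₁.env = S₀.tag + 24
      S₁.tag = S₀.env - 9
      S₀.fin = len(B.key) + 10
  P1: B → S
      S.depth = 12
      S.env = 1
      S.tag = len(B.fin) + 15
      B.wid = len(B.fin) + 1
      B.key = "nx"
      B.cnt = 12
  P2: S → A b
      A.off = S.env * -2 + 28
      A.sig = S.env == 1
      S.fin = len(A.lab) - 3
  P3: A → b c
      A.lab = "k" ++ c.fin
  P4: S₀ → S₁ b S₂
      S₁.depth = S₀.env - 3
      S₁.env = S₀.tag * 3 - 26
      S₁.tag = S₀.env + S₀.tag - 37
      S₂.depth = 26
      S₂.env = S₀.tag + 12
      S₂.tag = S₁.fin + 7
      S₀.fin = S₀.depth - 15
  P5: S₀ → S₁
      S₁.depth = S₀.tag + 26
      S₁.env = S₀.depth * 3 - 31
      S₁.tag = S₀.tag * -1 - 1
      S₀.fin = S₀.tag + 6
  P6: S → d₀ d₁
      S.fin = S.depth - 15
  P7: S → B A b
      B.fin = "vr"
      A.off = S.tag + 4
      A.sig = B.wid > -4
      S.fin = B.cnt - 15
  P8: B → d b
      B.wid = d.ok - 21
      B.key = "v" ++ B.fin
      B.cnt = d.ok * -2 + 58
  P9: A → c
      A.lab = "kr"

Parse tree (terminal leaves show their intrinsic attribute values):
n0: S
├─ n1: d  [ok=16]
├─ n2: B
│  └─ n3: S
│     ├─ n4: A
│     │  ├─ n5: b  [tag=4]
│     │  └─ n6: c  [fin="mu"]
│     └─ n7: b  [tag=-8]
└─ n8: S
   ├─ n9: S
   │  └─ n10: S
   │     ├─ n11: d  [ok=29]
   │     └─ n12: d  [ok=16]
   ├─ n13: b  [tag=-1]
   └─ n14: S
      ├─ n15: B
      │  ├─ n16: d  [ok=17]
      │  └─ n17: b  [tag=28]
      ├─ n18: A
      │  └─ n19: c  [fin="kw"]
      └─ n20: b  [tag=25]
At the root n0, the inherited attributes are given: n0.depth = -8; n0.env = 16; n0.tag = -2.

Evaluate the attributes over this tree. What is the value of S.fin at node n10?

3

1. n0.depth = -8  [given at root]
2. n0.env = 16  [given at root]
3. n0.tag = -2  [given at root]
4. n1.ok = 16  [terminal]
5. n2.fin = "nv"  ["nv"]
6. n3.depth = 12  [12]
7. n3.env = 1  [1]
8. n3.tag = 17  [len(B.fin) + 15]
9. n4.off = 26  [S.env * -2 + 28]
10. n4.sig = true  [S.env == 1]
11. n5.tag = 4  [terminal]
12. n6.fin = "mu"  [terminal]
13. n4.lab = "kmu"  ["k" ++ c.fin]
14. n7.tag = -8  [terminal]
15. n3.fin = 0  [len(A.lab) - 3]
16. n2.wid = 3  [len(B.fin) + 1]
17. n2.key = "nx"  ["nx"]
18. n2.cnt = 12  [12]
19. n8.depth = 15  [B.wid + S₀.env - 4]
20. n8.env = 22  [S₀.tag + 24]
21. n8.tag = 7  [S₀.env - 9]
22. n9.depth = 19  [S₀.env - 3]
23. n9.env = -5  [S₀.tag * 3 - 26]
24. n9.tag = -8  [S₀.env + S₀.tag - 37]
25. n10.depth = 18  [S₀.tag + 26]
26. n10.env = 26  [S₀.depth * 3 - 31]
27. n10.tag = 7  [S₀.tag * -1 - 1]
28. n11.ok = 29  [terminal]
29. n12.ok = 16  [terminal]
30. n10.fin = 3  [S.depth - 15]
31. n9.fin = -2  [S₀.tag + 6]
32. n13.tag = -1  [terminal]
33. n14.depth = 26  [26]
34. n14.env = 19  [S₀.tag + 12]
35. n14.tag = 5  [S₁.fin + 7]
36. n15.fin = "vr"  ["vr"]
37. n16.ok = 17  [terminal]
38. n17.tag = 28  [terminal]
39. n15.wid = -4  [d.ok - 21]
40. n15.key = "vvr"  ["v" ++ B.fin]
41. n15.cnt = 24  [d.ok * -2 + 58]
42. n18.off = 9  [S.tag + 4]
43. n18.sig = false  [B.wid > -4]
44. n19.fin = "kw"  [terminal]
45. n18.lab = "kr"  ["kr"]
46. n20.tag = 25  [terminal]
47. n14.fin = 9  [B.cnt - 15]
48. n8.fin = 0  [S₀.depth - 15]
49. n0.fin = 12  [len(B.key) + 10]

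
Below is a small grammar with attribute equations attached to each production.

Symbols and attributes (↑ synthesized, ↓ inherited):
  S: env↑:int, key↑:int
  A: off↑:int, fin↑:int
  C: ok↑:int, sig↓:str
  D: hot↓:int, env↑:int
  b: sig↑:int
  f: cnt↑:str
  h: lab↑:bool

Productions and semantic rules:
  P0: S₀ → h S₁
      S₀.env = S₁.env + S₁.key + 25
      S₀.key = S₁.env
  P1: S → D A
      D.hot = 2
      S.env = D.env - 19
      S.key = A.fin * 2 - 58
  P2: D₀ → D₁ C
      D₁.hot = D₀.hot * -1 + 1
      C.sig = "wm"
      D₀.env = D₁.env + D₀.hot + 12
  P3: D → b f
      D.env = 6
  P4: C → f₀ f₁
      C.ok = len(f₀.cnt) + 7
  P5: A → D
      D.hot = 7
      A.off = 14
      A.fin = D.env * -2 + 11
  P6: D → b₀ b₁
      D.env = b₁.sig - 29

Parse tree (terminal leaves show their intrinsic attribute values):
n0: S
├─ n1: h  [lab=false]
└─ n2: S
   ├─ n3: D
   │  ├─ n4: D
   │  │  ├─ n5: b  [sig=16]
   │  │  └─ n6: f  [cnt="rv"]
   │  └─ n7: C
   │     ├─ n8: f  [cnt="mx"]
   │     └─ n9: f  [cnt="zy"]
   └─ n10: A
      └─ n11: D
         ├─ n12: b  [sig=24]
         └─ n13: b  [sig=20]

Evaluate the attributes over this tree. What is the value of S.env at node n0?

1. n1.lab = false  [terminal]
2. n3.hot = 2  [2]
3. n4.hot = -1  [D₀.hot * -1 + 1]
4. n5.sig = 16  [terminal]
5. n6.cnt = "rv"  [terminal]
6. n4.env = 6  [6]
7. n7.sig = "wm"  ["wm"]
8. n8.cnt = "mx"  [terminal]
9. n9.cnt = "zy"  [terminal]
10. n7.ok = 9  [len(f₀.cnt) + 7]
11. n3.env = 20  [D₁.env + D₀.hot + 12]
12. n11.hot = 7  [7]
13. n12.sig = 24  [terminal]
14. n13.sig = 20  [terminal]
15. n11.env = -9  [b₁.sig - 29]
16. n10.off = 14  [14]
17. n10.fin = 29  [D.env * -2 + 11]
18. n2.env = 1  [D.env - 19]
19. n2.key = 0  [A.fin * 2 - 58]
20. n0.env = 26  [S₁.env + S₁.key + 25]
21. n0.key = 1  [S₁.env]

26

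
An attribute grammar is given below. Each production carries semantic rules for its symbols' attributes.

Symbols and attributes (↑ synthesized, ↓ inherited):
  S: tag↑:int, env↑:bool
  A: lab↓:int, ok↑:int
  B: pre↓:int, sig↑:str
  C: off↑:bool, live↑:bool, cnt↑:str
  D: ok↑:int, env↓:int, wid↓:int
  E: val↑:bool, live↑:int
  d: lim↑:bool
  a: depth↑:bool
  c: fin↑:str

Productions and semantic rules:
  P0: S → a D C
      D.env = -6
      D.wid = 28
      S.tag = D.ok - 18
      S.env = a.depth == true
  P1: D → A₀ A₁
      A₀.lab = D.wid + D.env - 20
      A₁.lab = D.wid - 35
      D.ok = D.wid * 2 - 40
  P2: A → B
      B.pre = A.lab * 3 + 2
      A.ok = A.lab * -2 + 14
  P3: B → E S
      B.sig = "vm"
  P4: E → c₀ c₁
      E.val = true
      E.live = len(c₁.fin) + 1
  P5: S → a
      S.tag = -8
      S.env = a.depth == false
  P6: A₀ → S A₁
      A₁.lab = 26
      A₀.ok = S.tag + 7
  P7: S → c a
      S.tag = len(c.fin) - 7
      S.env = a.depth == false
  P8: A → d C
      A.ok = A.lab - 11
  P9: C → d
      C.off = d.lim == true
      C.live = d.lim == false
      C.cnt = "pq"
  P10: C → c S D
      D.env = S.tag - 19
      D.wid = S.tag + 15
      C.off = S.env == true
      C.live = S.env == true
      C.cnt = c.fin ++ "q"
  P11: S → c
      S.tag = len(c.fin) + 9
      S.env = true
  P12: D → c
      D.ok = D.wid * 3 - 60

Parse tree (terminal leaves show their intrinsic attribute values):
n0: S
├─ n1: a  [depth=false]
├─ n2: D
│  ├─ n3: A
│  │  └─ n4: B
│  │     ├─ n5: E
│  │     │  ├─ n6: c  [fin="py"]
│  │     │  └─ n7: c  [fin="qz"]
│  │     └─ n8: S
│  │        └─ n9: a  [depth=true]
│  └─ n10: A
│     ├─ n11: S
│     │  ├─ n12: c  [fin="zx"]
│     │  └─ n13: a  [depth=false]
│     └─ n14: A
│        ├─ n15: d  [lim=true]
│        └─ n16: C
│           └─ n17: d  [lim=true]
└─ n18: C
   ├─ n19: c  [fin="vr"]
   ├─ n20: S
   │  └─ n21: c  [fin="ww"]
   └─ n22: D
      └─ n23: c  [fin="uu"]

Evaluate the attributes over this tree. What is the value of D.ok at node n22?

1. n1.depth = false  [terminal]
2. n2.env = -6  [-6]
3. n2.wid = 28  [28]
4. n3.lab = 2  [D.wid + D.env - 20]
5. n4.pre = 8  [A.lab * 3 + 2]
6. n6.fin = "py"  [terminal]
7. n7.fin = "qz"  [terminal]
8. n5.val = true  [true]
9. n5.live = 3  [len(c₁.fin) + 1]
10. n9.depth = true  [terminal]
11. n8.tag = -8  [-8]
12. n8.env = false  [a.depth == false]
13. n4.sig = "vm"  ["vm"]
14. n3.ok = 10  [A.lab * -2 + 14]
15. n10.lab = -7  [D.wid - 35]
16. n12.fin = "zx"  [terminal]
17. n13.depth = false  [terminal]
18. n11.tag = -5  [len(c.fin) - 7]
19. n11.env = true  [a.depth == false]
20. n14.lab = 26  [26]
21. n15.lim = true  [terminal]
22. n17.lim = true  [terminal]
23. n16.off = true  [d.lim == true]
24. n16.live = false  [d.lim == false]
25. n16.cnt = "pq"  ["pq"]
26. n14.ok = 15  [A.lab - 11]
27. n10.ok = 2  [S.tag + 7]
28. n2.ok = 16  [D.wid * 2 - 40]
29. n19.fin = "vr"  [terminal]
30. n21.fin = "ww"  [terminal]
31. n20.tag = 11  [len(c.fin) + 9]
32. n20.env = true  [true]
33. n22.env = -8  [S.tag - 19]
34. n22.wid = 26  [S.tag + 15]
35. n23.fin = "uu"  [terminal]
36. n22.ok = 18  [D.wid * 3 - 60]
37. n18.off = true  [S.env == true]
38. n18.live = true  [S.env == true]
39. n18.cnt = "vrq"  [c.fin ++ "q"]
40. n0.tag = -2  [D.ok - 18]
41. n0.env = false  [a.depth == true]

18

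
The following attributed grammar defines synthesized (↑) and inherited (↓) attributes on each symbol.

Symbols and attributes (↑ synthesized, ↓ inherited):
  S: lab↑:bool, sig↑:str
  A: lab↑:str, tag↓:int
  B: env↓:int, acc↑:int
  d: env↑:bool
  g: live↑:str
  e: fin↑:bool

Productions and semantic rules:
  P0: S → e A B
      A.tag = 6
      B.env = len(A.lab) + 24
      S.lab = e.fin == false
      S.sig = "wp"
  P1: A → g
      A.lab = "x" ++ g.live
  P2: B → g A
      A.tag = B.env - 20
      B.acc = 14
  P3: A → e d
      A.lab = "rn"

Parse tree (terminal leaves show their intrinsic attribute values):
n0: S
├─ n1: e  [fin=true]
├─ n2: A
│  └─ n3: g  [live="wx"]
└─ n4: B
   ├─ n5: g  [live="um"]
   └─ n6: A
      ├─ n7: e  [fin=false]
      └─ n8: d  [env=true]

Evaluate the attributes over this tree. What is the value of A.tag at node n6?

1. n1.fin = true  [terminal]
2. n2.tag = 6  [6]
3. n3.live = "wx"  [terminal]
4. n2.lab = "xwx"  ["x" ++ g.live]
5. n4.env = 27  [len(A.lab) + 24]
6. n5.live = "um"  [terminal]
7. n6.tag = 7  [B.env - 20]
8. n7.fin = false  [terminal]
9. n8.env = true  [terminal]
10. n6.lab = "rn"  ["rn"]
11. n4.acc = 14  [14]
12. n0.lab = false  [e.fin == false]
13. n0.sig = "wp"  ["wp"]

7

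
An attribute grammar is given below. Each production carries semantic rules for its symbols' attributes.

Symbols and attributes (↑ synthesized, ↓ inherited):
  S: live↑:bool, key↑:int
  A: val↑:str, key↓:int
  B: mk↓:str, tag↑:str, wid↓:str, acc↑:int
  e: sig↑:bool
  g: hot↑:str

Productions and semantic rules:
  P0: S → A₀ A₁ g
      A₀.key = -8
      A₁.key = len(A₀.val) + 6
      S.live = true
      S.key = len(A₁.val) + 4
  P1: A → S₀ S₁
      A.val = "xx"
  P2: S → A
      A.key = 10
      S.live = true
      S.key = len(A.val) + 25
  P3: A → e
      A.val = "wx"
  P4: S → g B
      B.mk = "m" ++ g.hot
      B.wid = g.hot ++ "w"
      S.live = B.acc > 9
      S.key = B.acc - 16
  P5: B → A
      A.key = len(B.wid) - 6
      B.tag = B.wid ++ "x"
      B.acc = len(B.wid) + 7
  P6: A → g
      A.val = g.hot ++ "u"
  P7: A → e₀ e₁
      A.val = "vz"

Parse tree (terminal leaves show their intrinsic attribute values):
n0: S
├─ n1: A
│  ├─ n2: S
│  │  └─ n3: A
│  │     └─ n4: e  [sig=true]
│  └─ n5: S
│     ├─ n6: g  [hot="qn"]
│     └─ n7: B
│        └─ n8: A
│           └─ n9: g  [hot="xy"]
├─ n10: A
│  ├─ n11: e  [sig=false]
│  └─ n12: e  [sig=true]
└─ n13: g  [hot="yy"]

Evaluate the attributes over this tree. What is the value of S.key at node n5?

1. n1.key = -8  [-8]
2. n3.key = 10  [10]
3. n4.sig = true  [terminal]
4. n3.val = "wx"  ["wx"]
5. n2.live = true  [true]
6. n2.key = 27  [len(A.val) + 25]
7. n6.hot = "qn"  [terminal]
8. n7.mk = "mqn"  ["m" ++ g.hot]
9. n7.wid = "qnw"  [g.hot ++ "w"]
10. n8.key = -3  [len(B.wid) - 6]
11. n9.hot = "xy"  [terminal]
12. n8.val = "xyu"  [g.hot ++ "u"]
13. n7.tag = "qnwx"  [B.wid ++ "x"]
14. n7.acc = 10  [len(B.wid) + 7]
15. n5.live = true  [B.acc > 9]
16. n5.key = -6  [B.acc - 16]
17. n1.val = "xx"  ["xx"]
18. n10.key = 8  [len(A₀.val) + 6]
19. n11.sig = false  [terminal]
20. n12.sig = true  [terminal]
21. n10.val = "vz"  ["vz"]
22. n13.hot = "yy"  [terminal]
23. n0.live = true  [true]
24. n0.key = 6  [len(A₁.val) + 4]

-6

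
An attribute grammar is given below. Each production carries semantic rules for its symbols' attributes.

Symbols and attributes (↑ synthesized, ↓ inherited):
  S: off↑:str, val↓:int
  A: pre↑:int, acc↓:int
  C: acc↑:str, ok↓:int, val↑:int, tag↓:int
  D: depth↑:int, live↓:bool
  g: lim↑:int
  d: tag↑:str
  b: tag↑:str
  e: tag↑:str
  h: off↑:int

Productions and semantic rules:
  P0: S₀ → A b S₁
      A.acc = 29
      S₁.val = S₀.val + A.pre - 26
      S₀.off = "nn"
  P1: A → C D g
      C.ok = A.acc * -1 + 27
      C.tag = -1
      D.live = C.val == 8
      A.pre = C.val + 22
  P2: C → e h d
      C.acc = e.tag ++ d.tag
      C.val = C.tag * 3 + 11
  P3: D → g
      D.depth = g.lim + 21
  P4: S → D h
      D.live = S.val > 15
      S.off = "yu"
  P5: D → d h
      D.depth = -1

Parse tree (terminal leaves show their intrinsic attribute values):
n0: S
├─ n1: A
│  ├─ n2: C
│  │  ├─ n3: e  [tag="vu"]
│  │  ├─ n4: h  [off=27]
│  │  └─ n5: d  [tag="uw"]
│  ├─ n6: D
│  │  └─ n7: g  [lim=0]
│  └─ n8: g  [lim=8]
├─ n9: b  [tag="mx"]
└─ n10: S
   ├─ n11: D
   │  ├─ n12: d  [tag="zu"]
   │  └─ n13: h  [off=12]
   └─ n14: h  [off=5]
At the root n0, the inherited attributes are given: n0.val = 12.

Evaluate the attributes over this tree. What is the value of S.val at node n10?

1. n0.val = 12  [given at root]
2. n1.acc = 29  [29]
3. n2.ok = -2  [A.acc * -1 + 27]
4. n2.tag = -1  [-1]
5. n3.tag = "vu"  [terminal]
6. n4.off = 27  [terminal]
7. n5.tag = "uw"  [terminal]
8. n2.acc = "vuuw"  [e.tag ++ d.tag]
9. n2.val = 8  [C.tag * 3 + 11]
10. n6.live = true  [C.val == 8]
11. n7.lim = 0  [terminal]
12. n6.depth = 21  [g.lim + 21]
13. n8.lim = 8  [terminal]
14. n1.pre = 30  [C.val + 22]
15. n9.tag = "mx"  [terminal]
16. n10.val = 16  [S₀.val + A.pre - 26]
17. n11.live = true  [S.val > 15]
18. n12.tag = "zu"  [terminal]
19. n13.off = 12  [terminal]
20. n11.depth = -1  [-1]
21. n14.off = 5  [terminal]
22. n10.off = "yu"  ["yu"]
23. n0.off = "nn"  ["nn"]

16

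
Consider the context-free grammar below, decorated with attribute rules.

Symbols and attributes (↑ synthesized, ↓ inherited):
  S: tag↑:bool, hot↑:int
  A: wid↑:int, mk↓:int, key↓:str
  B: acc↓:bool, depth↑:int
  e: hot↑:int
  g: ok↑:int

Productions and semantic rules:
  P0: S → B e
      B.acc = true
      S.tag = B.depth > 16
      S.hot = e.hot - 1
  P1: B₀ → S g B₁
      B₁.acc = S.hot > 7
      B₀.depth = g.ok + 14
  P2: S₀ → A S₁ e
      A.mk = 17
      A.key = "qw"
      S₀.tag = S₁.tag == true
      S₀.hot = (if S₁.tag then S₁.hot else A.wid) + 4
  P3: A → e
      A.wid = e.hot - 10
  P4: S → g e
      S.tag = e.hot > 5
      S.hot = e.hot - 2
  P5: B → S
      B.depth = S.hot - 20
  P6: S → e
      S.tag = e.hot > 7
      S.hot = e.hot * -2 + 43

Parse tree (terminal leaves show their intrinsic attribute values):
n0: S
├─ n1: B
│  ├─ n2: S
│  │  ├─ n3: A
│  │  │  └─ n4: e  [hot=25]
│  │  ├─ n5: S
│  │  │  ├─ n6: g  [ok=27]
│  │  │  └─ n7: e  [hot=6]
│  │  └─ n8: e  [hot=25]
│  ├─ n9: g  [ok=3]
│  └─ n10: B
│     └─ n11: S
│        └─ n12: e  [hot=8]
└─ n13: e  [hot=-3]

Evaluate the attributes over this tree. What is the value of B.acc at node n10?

1. n1.acc = true  [true]
2. n3.mk = 17  [17]
3. n3.key = "qw"  ["qw"]
4. n4.hot = 25  [terminal]
5. n3.wid = 15  [e.hot - 10]
6. n6.ok = 27  [terminal]
7. n7.hot = 6  [terminal]
8. n5.tag = true  [e.hot > 5]
9. n5.hot = 4  [e.hot - 2]
10. n8.hot = 25  [terminal]
11. n2.tag = true  [S₁.tag == true]
12. n2.hot = 8  [(if S₁.tag then S₁.hot else A.wid) + 4]
13. n9.ok = 3  [terminal]
14. n10.acc = true  [S.hot > 7]
15. n12.hot = 8  [terminal]
16. n11.tag = true  [e.hot > 7]
17. n11.hot = 27  [e.hot * -2 + 43]
18. n10.depth = 7  [S.hot - 20]
19. n1.depth = 17  [g.ok + 14]
20. n13.hot = -3  [terminal]
21. n0.tag = true  [B.depth > 16]
22. n0.hot = -4  [e.hot - 1]

true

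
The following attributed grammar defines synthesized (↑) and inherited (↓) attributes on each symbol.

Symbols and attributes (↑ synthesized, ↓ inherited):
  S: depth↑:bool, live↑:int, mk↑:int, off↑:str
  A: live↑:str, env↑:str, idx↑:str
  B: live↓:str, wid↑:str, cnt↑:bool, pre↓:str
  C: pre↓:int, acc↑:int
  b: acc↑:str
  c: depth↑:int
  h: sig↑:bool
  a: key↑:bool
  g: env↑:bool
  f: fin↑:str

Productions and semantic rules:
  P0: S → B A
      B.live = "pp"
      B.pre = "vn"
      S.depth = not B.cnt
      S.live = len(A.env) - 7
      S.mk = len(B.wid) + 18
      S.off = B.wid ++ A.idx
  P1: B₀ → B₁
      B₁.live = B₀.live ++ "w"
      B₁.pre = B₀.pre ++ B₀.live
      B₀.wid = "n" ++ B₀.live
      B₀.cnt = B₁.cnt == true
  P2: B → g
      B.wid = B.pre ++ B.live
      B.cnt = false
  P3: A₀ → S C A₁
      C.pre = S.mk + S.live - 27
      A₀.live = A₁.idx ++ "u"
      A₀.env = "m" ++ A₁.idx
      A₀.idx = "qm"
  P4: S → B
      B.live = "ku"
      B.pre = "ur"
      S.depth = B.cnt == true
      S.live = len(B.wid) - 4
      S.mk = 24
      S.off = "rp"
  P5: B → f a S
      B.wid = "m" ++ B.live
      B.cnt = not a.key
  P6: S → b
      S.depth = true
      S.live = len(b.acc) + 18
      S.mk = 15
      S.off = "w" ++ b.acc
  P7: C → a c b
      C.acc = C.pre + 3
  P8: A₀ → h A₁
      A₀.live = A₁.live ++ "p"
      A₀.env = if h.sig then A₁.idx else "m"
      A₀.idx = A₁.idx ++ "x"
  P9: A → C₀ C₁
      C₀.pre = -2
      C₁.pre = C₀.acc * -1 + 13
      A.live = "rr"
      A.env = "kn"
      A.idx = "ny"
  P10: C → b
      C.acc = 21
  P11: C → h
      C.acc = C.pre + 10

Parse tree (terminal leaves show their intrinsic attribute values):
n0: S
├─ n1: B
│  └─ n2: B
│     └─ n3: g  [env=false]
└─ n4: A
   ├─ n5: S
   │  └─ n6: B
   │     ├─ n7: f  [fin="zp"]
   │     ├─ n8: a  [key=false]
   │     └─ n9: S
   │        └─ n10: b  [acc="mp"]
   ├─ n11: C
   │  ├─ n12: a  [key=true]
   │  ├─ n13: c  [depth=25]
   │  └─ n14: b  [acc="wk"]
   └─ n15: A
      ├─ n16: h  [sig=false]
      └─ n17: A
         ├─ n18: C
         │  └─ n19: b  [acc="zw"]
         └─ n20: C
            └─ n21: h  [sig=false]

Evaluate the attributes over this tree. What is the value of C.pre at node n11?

-4

1. n1.live = "pp"  ["pp"]
2. n1.pre = "vn"  ["vn"]
3. n2.live = "ppw"  [B₀.live ++ "w"]
4. n2.pre = "vnpp"  [B₀.pre ++ B₀.live]
5. n3.env = false  [terminal]
6. n2.wid = "vnppppw"  [B.pre ++ B.live]
7. n2.cnt = false  [false]
8. n1.wid = "npp"  ["n" ++ B₀.live]
9. n1.cnt = false  [B₁.cnt == true]
10. n6.live = "ku"  ["ku"]
11. n6.pre = "ur"  ["ur"]
12. n7.fin = "zp"  [terminal]
13. n8.key = false  [terminal]
14. n10.acc = "mp"  [terminal]
15. n9.depth = true  [true]
16. n9.live = 20  [len(b.acc) + 18]
17. n9.mk = 15  [15]
18. n9.off = "wmp"  ["w" ++ b.acc]
19. n6.wid = "mku"  ["m" ++ B.live]
20. n6.cnt = true  [not a.key]
21. n5.depth = true  [B.cnt == true]
22. n5.live = -1  [len(B.wid) - 4]
23. n5.mk = 24  [24]
24. n5.off = "rp"  ["rp"]
25. n11.pre = -4  [S.mk + S.live - 27]
26. n12.key = true  [terminal]
27. n13.depth = 25  [terminal]
28. n14.acc = "wk"  [terminal]
29. n11.acc = -1  [C.pre + 3]
30. n16.sig = false  [terminal]
31. n18.pre = -2  [-2]
32. n19.acc = "zw"  [terminal]
33. n18.acc = 21  [21]
34. n20.pre = -8  [C₀.acc * -1 + 13]
35. n21.sig = false  [terminal]
36. n20.acc = 2  [C.pre + 10]
37. n17.live = "rr"  ["rr"]
38. n17.env = "kn"  ["kn"]
39. n17.idx = "ny"  ["ny"]
40. n15.live = "rrp"  [A₁.live ++ "p"]
41. n15.env = "m"  [if h.sig then A₁.idx else "m"]
42. n15.idx = "nyx"  [A₁.idx ++ "x"]
43. n4.live = "nyxu"  [A₁.idx ++ "u"]
44. n4.env = "mnyx"  ["m" ++ A₁.idx]
45. n4.idx = "qm"  ["qm"]
46. n0.depth = true  [not B.cnt]
47. n0.live = -3  [len(A.env) - 7]
48. n0.mk = 21  [len(B.wid) + 18]
49. n0.off = "nppqm"  [B.wid ++ A.idx]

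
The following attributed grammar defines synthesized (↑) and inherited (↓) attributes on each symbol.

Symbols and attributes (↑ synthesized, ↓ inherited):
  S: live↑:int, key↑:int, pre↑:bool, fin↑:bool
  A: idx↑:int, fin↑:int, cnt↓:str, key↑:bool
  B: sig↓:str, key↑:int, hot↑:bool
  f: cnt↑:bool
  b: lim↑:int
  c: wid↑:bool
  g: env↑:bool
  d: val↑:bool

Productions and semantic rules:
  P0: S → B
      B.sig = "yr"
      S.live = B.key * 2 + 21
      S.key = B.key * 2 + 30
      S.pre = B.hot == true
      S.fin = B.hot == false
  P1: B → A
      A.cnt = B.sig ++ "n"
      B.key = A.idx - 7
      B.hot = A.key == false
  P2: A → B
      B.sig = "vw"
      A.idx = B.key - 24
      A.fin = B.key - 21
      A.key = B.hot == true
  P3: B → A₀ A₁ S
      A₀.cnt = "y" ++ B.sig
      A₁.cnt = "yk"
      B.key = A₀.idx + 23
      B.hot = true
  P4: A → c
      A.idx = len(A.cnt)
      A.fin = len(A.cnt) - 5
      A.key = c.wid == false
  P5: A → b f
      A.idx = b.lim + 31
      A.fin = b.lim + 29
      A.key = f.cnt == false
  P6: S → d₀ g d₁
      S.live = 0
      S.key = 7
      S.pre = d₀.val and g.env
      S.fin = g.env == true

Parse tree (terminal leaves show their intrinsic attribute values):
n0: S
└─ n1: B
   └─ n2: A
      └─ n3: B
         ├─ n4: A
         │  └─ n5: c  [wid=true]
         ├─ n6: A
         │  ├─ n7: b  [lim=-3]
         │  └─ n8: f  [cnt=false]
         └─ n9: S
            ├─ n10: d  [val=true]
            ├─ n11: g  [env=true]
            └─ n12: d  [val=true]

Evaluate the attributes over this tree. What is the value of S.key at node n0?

1. n1.sig = "yr"  ["yr"]
2. n2.cnt = "yrn"  [B.sig ++ "n"]
3. n3.sig = "vw"  ["vw"]
4. n4.cnt = "yvw"  ["y" ++ B.sig]
5. n5.wid = true  [terminal]
6. n4.idx = 3  [len(A.cnt)]
7. n4.fin = -2  [len(A.cnt) - 5]
8. n4.key = false  [c.wid == false]
9. n6.cnt = "yk"  ["yk"]
10. n7.lim = -3  [terminal]
11. n8.cnt = false  [terminal]
12. n6.idx = 28  [b.lim + 31]
13. n6.fin = 26  [b.lim + 29]
14. n6.key = true  [f.cnt == false]
15. n10.val = true  [terminal]
16. n11.env = true  [terminal]
17. n12.val = true  [terminal]
18. n9.live = 0  [0]
19. n9.key = 7  [7]
20. n9.pre = true  [d₀.val and g.env]
21. n9.fin = true  [g.env == true]
22. n3.key = 26  [A₀.idx + 23]
23. n3.hot = true  [true]
24. n2.idx = 2  [B.key - 24]
25. n2.fin = 5  [B.key - 21]
26. n2.key = true  [B.hot == true]
27. n1.key = -5  [A.idx - 7]
28. n1.hot = false  [A.key == false]
29. n0.live = 11  [B.key * 2 + 21]
30. n0.key = 20  [B.key * 2 + 30]
31. n0.pre = false  [B.hot == true]
32. n0.fin = true  [B.hot == false]

20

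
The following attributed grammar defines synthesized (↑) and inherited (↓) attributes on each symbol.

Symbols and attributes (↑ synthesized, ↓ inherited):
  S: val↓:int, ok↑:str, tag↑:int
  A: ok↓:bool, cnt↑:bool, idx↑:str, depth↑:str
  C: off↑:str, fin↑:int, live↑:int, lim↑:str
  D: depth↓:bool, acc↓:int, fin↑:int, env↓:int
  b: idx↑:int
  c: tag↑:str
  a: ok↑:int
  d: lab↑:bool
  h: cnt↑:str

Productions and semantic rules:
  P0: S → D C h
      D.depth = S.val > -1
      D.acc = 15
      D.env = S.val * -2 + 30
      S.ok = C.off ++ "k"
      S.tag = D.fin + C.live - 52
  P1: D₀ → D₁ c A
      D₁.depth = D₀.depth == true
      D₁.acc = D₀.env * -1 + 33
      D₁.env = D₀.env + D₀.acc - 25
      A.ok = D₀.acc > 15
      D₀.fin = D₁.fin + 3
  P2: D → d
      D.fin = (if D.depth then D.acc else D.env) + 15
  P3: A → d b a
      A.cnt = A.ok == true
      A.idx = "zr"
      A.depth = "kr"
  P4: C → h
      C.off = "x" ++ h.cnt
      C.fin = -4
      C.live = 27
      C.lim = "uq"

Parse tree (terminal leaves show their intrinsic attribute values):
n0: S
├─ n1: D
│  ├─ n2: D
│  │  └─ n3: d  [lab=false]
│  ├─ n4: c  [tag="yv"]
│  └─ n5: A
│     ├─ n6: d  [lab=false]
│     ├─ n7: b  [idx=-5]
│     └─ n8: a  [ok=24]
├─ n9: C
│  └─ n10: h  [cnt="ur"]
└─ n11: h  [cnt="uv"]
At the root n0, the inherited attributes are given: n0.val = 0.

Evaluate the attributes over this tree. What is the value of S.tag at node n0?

-4

1. n0.val = 0  [given at root]
2. n1.depth = true  [S.val > -1]
3. n1.acc = 15  [15]
4. n1.env = 30  [S.val * -2 + 30]
5. n2.depth = true  [D₀.depth == true]
6. n2.acc = 3  [D₀.env * -1 + 33]
7. n2.env = 20  [D₀.env + D₀.acc - 25]
8. n3.lab = false  [terminal]
9. n2.fin = 18  [(if D.depth then D.acc else D.env) + 15]
10. n4.tag = "yv"  [terminal]
11. n5.ok = false  [D₀.acc > 15]
12. n6.lab = false  [terminal]
13. n7.idx = -5  [terminal]
14. n8.ok = 24  [terminal]
15. n5.cnt = false  [A.ok == true]
16. n5.idx = "zr"  ["zr"]
17. n5.depth = "kr"  ["kr"]
18. n1.fin = 21  [D₁.fin + 3]
19. n10.cnt = "ur"  [terminal]
20. n9.off = "xur"  ["x" ++ h.cnt]
21. n9.fin = -4  [-4]
22. n9.live = 27  [27]
23. n9.lim = "uq"  ["uq"]
24. n11.cnt = "uv"  [terminal]
25. n0.ok = "xurk"  [C.off ++ "k"]
26. n0.tag = -4  [D.fin + C.live - 52]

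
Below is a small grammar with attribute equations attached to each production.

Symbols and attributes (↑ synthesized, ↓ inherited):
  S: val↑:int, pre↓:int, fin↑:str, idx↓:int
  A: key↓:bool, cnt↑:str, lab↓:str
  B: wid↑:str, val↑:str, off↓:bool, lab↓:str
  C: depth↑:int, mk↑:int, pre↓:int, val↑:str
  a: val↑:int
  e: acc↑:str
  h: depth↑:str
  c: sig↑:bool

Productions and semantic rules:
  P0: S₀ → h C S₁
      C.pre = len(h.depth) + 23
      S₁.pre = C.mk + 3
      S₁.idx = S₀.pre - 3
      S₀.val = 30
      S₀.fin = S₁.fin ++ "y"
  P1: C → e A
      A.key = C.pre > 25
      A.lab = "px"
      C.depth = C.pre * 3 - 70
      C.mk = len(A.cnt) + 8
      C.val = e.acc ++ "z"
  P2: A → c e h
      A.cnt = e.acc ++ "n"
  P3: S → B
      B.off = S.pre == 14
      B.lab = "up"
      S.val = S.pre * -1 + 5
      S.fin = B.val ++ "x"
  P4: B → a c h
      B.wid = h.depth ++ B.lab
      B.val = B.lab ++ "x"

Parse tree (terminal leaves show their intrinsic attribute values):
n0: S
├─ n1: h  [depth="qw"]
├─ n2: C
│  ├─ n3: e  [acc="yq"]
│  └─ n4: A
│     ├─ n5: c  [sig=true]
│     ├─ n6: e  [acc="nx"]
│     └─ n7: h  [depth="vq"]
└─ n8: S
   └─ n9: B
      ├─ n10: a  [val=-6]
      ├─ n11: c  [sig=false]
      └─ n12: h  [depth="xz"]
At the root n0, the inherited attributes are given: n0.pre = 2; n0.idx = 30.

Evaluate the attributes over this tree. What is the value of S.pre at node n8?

14

1. n0.pre = 2  [given at root]
2. n0.idx = 30  [given at root]
3. n1.depth = "qw"  [terminal]
4. n2.pre = 25  [len(h.depth) + 23]
5. n3.acc = "yq"  [terminal]
6. n4.key = false  [C.pre > 25]
7. n4.lab = "px"  ["px"]
8. n5.sig = true  [terminal]
9. n6.acc = "nx"  [terminal]
10. n7.depth = "vq"  [terminal]
11. n4.cnt = "nxn"  [e.acc ++ "n"]
12. n2.depth = 5  [C.pre * 3 - 70]
13. n2.mk = 11  [len(A.cnt) + 8]
14. n2.val = "yqz"  [e.acc ++ "z"]
15. n8.pre = 14  [C.mk + 3]
16. n8.idx = -1  [S₀.pre - 3]
17. n9.off = true  [S.pre == 14]
18. n9.lab = "up"  ["up"]
19. n10.val = -6  [terminal]
20. n11.sig = false  [terminal]
21. n12.depth = "xz"  [terminal]
22. n9.wid = "xzup"  [h.depth ++ B.lab]
23. n9.val = "upx"  [B.lab ++ "x"]
24. n8.val = -9  [S.pre * -1 + 5]
25. n8.fin = "upxx"  [B.val ++ "x"]
26. n0.val = 30  [30]
27. n0.fin = "upxxy"  [S₁.fin ++ "y"]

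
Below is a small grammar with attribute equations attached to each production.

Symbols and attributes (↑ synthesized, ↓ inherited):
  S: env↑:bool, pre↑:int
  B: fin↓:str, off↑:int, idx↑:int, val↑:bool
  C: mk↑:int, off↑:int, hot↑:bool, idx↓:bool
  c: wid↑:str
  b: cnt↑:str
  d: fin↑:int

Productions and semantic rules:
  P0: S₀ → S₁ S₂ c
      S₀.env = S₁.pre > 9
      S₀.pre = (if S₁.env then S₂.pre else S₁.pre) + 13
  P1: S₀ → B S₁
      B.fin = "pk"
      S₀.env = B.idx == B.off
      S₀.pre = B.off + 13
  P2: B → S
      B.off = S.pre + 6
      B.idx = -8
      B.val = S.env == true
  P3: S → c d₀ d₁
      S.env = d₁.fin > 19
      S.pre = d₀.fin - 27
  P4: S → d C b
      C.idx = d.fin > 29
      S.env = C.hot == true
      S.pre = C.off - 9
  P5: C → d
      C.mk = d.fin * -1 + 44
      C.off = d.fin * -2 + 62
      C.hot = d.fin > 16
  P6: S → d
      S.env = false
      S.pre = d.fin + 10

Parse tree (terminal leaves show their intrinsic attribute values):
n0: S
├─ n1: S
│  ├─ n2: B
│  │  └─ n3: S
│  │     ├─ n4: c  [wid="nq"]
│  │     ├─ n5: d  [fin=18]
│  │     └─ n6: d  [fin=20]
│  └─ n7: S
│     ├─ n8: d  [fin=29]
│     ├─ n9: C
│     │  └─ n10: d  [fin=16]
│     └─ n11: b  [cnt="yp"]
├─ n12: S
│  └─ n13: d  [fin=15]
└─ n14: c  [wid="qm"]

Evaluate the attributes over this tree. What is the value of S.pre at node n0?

1. n2.fin = "pk"  ["pk"]
2. n4.wid = "nq"  [terminal]
3. n5.fin = 18  [terminal]
4. n6.fin = 20  [terminal]
5. n3.env = true  [d₁.fin > 19]
6. n3.pre = -9  [d₀.fin - 27]
7. n2.off = -3  [S.pre + 6]
8. n2.idx = -8  [-8]
9. n2.val = true  [S.env == true]
10. n8.fin = 29  [terminal]
11. n9.idx = false  [d.fin > 29]
12. n10.fin = 16  [terminal]
13. n9.mk = 28  [d.fin * -1 + 44]
14. n9.off = 30  [d.fin * -2 + 62]
15. n9.hot = false  [d.fin > 16]
16. n11.cnt = "yp"  [terminal]
17. n7.env = false  [C.hot == true]
18. n7.pre = 21  [C.off - 9]
19. n1.env = false  [B.idx == B.off]
20. n1.pre = 10  [B.off + 13]
21. n13.fin = 15  [terminal]
22. n12.env = false  [false]
23. n12.pre = 25  [d.fin + 10]
24. n14.wid = "qm"  [terminal]
25. n0.env = true  [S₁.pre > 9]
26. n0.pre = 23  [(if S₁.env then S₂.pre else S₁.pre) + 13]

23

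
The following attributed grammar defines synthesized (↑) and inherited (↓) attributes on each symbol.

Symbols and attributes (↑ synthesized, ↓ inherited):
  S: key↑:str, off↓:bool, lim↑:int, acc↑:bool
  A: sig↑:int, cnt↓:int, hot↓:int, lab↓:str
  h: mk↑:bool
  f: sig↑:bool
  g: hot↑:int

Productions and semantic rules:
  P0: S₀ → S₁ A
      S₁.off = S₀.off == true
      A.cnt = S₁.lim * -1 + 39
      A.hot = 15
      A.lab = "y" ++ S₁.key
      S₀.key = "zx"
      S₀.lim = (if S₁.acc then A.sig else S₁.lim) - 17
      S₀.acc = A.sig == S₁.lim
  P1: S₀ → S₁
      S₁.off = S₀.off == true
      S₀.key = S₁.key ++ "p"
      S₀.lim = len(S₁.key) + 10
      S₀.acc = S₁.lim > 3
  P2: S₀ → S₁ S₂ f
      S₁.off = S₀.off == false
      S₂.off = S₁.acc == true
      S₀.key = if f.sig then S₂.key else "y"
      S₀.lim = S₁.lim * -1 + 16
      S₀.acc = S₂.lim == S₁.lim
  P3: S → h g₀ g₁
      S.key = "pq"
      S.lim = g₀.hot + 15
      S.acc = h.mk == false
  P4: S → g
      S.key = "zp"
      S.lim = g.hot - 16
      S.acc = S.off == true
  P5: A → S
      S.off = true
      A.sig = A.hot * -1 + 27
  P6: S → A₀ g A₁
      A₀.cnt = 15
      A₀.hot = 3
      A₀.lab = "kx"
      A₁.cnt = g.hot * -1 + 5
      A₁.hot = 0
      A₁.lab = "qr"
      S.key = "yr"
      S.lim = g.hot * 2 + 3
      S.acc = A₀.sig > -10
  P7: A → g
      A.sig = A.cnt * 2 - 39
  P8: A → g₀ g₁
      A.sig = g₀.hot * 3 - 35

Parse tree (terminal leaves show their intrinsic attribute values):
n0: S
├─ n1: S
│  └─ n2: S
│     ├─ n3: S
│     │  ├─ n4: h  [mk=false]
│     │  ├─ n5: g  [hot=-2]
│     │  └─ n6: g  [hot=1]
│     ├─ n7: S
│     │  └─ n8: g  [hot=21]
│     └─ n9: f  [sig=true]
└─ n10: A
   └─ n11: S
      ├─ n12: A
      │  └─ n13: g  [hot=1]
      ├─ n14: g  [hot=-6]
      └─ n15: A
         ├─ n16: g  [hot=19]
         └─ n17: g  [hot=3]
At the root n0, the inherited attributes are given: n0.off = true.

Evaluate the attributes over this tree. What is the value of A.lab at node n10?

1. n0.off = true  [given at root]
2. n1.off = true  [S₀.off == true]
3. n2.off = true  [S₀.off == true]
4. n3.off = false  [S₀.off == false]
5. n4.mk = false  [terminal]
6. n5.hot = -2  [terminal]
7. n6.hot = 1  [terminal]
8. n3.key = "pq"  ["pq"]
9. n3.lim = 13  [g₀.hot + 15]
10. n3.acc = true  [h.mk == false]
11. n7.off = true  [S₁.acc == true]
12. n8.hot = 21  [terminal]
13. n7.key = "zp"  ["zp"]
14. n7.lim = 5  [g.hot - 16]
15. n7.acc = true  [S.off == true]
16. n9.sig = true  [terminal]
17. n2.key = "zp"  [if f.sig then S₂.key else "y"]
18. n2.lim = 3  [S₁.lim * -1 + 16]
19. n2.acc = false  [S₂.lim == S₁.lim]
20. n1.key = "zpp"  [S₁.key ++ "p"]
21. n1.lim = 12  [len(S₁.key) + 10]
22. n1.acc = false  [S₁.lim > 3]
23. n10.cnt = 27  [S₁.lim * -1 + 39]
24. n10.hot = 15  [15]
25. n10.lab = "yzpp"  ["y" ++ S₁.key]
26. n11.off = true  [true]
27. n12.cnt = 15  [15]
28. n12.hot = 3  [3]
29. n12.lab = "kx"  ["kx"]
30. n13.hot = 1  [terminal]
31. n12.sig = -9  [A.cnt * 2 - 39]
32. n14.hot = -6  [terminal]
33. n15.cnt = 11  [g.hot * -1 + 5]
34. n15.hot = 0  [0]
35. n15.lab = "qr"  ["qr"]
36. n16.hot = 19  [terminal]
37. n17.hot = 3  [terminal]
38. n15.sig = 22  [g₀.hot * 3 - 35]
39. n11.key = "yr"  ["yr"]
40. n11.lim = -9  [g.hot * 2 + 3]
41. n11.acc = true  [A₀.sig > -10]
42. n10.sig = 12  [A.hot * -1 + 27]
43. n0.key = "zx"  ["zx"]
44. n0.lim = -5  [(if S₁.acc then A.sig else S₁.lim) - 17]
45. n0.acc = true  [A.sig == S₁.lim]

"yzpp"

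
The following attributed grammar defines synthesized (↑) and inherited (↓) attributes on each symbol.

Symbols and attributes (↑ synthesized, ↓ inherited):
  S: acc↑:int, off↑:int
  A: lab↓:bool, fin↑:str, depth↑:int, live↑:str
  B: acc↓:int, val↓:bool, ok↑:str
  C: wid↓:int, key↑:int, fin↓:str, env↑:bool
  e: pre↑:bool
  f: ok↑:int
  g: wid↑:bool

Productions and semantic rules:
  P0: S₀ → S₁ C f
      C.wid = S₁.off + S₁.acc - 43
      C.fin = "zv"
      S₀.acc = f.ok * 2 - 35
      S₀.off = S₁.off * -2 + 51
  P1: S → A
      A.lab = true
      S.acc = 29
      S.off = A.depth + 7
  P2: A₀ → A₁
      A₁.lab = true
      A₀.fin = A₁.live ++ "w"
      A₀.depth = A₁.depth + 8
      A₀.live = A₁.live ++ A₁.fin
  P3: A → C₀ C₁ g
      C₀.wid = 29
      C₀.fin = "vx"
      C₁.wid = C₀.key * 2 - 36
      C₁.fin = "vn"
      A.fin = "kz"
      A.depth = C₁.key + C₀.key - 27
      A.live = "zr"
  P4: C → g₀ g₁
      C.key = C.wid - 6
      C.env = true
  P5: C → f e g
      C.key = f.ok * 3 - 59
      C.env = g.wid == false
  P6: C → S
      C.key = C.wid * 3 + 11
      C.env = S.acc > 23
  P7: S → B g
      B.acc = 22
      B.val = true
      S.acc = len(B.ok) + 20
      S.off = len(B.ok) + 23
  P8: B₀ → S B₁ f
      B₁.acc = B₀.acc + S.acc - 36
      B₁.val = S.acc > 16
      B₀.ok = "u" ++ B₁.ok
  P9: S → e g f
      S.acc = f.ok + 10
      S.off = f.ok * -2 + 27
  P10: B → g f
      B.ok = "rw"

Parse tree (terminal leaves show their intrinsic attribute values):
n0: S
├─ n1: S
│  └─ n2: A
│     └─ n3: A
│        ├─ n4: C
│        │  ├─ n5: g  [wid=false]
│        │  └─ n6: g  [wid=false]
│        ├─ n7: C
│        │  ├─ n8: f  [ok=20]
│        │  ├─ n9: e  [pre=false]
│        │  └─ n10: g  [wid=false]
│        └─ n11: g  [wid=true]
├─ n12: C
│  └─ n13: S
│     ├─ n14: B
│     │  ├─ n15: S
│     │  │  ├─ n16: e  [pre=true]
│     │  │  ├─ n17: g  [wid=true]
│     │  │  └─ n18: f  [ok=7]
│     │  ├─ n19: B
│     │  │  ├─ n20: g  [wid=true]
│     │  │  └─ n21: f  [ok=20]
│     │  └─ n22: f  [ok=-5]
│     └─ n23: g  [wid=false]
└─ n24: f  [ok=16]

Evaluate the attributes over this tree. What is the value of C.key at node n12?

1. n2.lab = true  [true]
2. n3.lab = true  [true]
3. n4.wid = 29  [29]
4. n4.fin = "vx"  ["vx"]
5. n5.wid = false  [terminal]
6. n6.wid = false  [terminal]
7. n4.key = 23  [C.wid - 6]
8. n4.env = true  [true]
9. n7.wid = 10  [C₀.key * 2 - 36]
10. n7.fin = "vn"  ["vn"]
11. n8.ok = 20  [terminal]
12. n9.pre = false  [terminal]
13. n10.wid = false  [terminal]
14. n7.key = 1  [f.ok * 3 - 59]
15. n7.env = true  [g.wid == false]
16. n11.wid = true  [terminal]
17. n3.fin = "kz"  ["kz"]
18. n3.depth = -3  [C₁.key + C₀.key - 27]
19. n3.live = "zr"  ["zr"]
20. n2.fin = "zrw"  [A₁.live ++ "w"]
21. n2.depth = 5  [A₁.depth + 8]
22. n2.live = "zrkz"  [A₁.live ++ A₁.fin]
23. n1.acc = 29  [29]
24. n1.off = 12  [A.depth + 7]
25. n12.wid = -2  [S₁.off + S₁.acc - 43]
26. n12.fin = "zv"  ["zv"]
27. n14.acc = 22  [22]
28. n14.val = true  [true]
29. n16.pre = true  [terminal]
30. n17.wid = true  [terminal]
31. n18.ok = 7  [terminal]
32. n15.acc = 17  [f.ok + 10]
33. n15.off = 13  [f.ok * -2 + 27]
34. n19.acc = 3  [B₀.acc + S.acc - 36]
35. n19.val = true  [S.acc > 16]
36. n20.wid = true  [terminal]
37. n21.ok = 20  [terminal]
38. n19.ok = "rw"  ["rw"]
39. n22.ok = -5  [terminal]
40. n14.ok = "urw"  ["u" ++ B₁.ok]
41. n23.wid = false  [terminal]
42. n13.acc = 23  [len(B.ok) + 20]
43. n13.off = 26  [len(B.ok) + 23]
44. n12.key = 5  [C.wid * 3 + 11]
45. n12.env = false  [S.acc > 23]
46. n24.ok = 16  [terminal]
47. n0.acc = -3  [f.ok * 2 - 35]
48. n0.off = 27  [S₁.off * -2 + 51]

5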